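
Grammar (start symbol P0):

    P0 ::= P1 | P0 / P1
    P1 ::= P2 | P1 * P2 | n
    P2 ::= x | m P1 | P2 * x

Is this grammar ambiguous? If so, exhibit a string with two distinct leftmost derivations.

Ambiguous

Witness: x * x

Derivation 1: P0 ⇒ P1 ⇒ P2 ⇒ P2 * x ⇒ x * x
Derivation 2: P0 ⇒ P1 ⇒ P1 * P2 ⇒ P2 * P2 ⇒ x * P2 ⇒ x * x

Two distinct leftmost derivations for the same string.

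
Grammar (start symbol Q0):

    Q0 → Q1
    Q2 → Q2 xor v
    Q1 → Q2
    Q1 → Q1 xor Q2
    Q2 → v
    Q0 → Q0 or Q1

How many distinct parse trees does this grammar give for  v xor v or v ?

Parse trees for v xor v or v:
  [Q0 [Q0 [Q1 [Q2 [Q2 v] xor v]]] or [Q1 [Q2 v]]]
  [Q0 [Q0 [Q1 [Q1 [Q2 v]] xor [Q2 v]]] or [Q1 [Q2 v]]]

2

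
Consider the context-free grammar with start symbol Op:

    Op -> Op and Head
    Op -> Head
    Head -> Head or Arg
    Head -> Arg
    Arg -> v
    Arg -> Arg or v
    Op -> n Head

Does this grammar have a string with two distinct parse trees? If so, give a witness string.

Ambiguous

Witness: v or v

Derivation 1: Op ⇒ Head ⇒ Head or Arg ⇒ Arg or Arg ⇒ v or Arg ⇒ v or v
Derivation 2: Op ⇒ Head ⇒ Arg ⇒ Arg or v ⇒ v or v

Two distinct leftmost derivations for the same string.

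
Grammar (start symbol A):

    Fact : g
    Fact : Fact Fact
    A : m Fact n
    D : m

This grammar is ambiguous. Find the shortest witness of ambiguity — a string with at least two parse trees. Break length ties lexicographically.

length 3: no string has ≥2 trees
length 4: no string has ≥2 trees
length 5: m g g g n has 2 parse trees

Two derivations of m g g g n:
  A ⇒ m Fact n ⇒ m Fact Fact n ⇒ m g Fact n ⇒ m g Fact Fact n ⇒ m g g Fact n ⇒ m g g g n
  A ⇒ m Fact n ⇒ m Fact Fact n ⇒ m Fact Fact Fact n ⇒ m g Fact Fact n ⇒ m g g Fact n ⇒ m g g g n

m g g g n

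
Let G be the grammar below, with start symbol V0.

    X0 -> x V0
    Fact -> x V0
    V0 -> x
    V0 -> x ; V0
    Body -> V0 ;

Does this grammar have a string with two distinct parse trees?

(X0, Body, Fact are unreachable from V0, so their rules don't affect L(V0).) Right-recursive list with a separator: after each atom, whether the separator follows determines the rule. One parse per string.

Unambiguous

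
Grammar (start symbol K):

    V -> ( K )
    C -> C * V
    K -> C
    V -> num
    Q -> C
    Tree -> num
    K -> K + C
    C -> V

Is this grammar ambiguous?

Unambiguous

Only K, C, V are reachable from K; ignoring the rest: The grammar is stratified — K handles '+' (left-recursive), C handles '*', V atoms. Each operator has a fixed associativity and precedence level, so every string has one parse.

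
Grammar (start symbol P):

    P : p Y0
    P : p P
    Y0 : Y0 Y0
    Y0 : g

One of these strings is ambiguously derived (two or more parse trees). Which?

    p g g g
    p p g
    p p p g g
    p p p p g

p g g g

p g g g: 2 trees
p p g: 1 tree
p p p g g: 1 tree
p p p p g: 1 tree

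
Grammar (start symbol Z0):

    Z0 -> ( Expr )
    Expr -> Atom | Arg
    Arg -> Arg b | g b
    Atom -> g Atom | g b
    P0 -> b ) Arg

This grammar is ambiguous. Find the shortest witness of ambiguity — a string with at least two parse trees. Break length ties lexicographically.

( g b )

length 4: ( g b ) has 2 parse trees

Two derivations of ( g b ):
  Z0 ⇒ ( Expr ) ⇒ ( Atom ) ⇒ ( g b )
  Z0 ⇒ ( Expr ) ⇒ ( Arg ) ⇒ ( g b )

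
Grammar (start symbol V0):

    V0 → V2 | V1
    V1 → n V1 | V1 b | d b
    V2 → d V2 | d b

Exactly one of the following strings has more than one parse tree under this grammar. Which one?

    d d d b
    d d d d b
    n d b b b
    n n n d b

n d b b b

d d d b: 1 tree
d d d d b: 1 tree
n d b b b: 3 trees
n n n d b: 1 tree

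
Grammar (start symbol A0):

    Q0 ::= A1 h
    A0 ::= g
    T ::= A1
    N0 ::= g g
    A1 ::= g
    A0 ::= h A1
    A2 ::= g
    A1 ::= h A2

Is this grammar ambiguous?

(T, N0, Q0 are unreachable from A0, so their rules don't affect L(A0).) Each reachable nonterminal has at most one production per leading terminal, and all productions are right-linear; the derivation is determined token-by-token.

Unambiguous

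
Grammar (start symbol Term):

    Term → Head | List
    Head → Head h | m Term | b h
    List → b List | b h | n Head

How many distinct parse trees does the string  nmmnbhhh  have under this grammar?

Parse trees for nmmnbhhh:
  [Term [List n [Head [Head [Head m [Term [Head m [Term [List n [Head b h]]]]]] h] h]]]
  [Term [List n [Head [Head m [Term [Head [Head m [Term [List n [Head b h]]]] h]]] h]]]
  [Term [List n [Head [Head m [Term [Head m [Term [List n [Head [Head b h] h]]]]]] h]]]
  [Term [List n [Head m [Term [Head [Head [Head m [Term [List n [Head b h]]]] h] h]]]]]
  [Term [List n [Head m [Term [Head [Head m [Term [List n [Head [Head b h] h]]]] h]]]]]
  [Term [List n [Head m [Term [Head m [Term [List n [Head [Head [Head b h] h] h]]]]]]]]

6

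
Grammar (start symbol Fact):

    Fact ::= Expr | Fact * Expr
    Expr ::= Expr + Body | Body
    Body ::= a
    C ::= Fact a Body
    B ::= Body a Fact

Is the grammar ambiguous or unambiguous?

(C, B are unreachable from Fact, so their rules don't affect L(Fact).) The grammar is stratified — Fact handles '*' (left-recursive), Expr handles '+', Body atoms. Each operator has a fixed associativity and precedence level, so every string has one parse.

Unambiguous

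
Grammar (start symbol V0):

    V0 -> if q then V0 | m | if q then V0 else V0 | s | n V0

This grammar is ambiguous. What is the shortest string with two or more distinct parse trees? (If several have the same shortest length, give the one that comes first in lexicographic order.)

length 1: no string has ≥2 trees
length 2: no string has ≥2 trees
length 3: no string has ≥2 trees
length 4: no string has ≥2 trees
length 5: no string has ≥2 trees
length 6: no string has ≥2 trees
length 7: no string has ≥2 trees
length 8: no string has ≥2 trees
length 9: if q then if q then m else m has 2 parse trees

Two derivations of if q then if q then m else m:
  V0 ⇒ if q then V0 ⇒ if q then if q then V0 else V0 ⇒ if q then if q then m else V0 ⇒ if q then if q then m else m
  V0 ⇒ if q then V0 else V0 ⇒ if q then if q then V0 else V0 ⇒ if q then if q then m else V0 ⇒ if q then if q then m else m

if q then if q then m else m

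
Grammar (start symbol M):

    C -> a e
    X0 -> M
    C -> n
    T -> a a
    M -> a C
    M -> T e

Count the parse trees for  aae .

2

Parse trees for aae:
  [M a [C a e]]
  [M [T a a] e]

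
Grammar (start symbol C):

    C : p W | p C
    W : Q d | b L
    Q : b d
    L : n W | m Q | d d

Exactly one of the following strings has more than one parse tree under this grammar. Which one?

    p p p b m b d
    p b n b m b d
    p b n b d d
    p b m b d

p b n b d d

p p p b m b d: 1 tree
p b n b m b d: 1 tree
p b n b d d: 2 trees
p b m b d: 1 tree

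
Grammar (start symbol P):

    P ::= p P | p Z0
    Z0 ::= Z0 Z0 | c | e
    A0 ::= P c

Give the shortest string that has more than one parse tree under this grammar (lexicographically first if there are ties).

p c c c

length 2: no string has ≥2 trees
length 3: no string has ≥2 trees
length 4: p c c c has 2 parse trees

Two derivations of p c c c:
  P ⇒ p Z0 ⇒ p Z0 Z0 ⇒ p Z0 Z0 Z0 ⇒ p c Z0 Z0 ⇒ p c c Z0 ⇒ p c c c
  P ⇒ p Z0 ⇒ p Z0 Z0 ⇒ p c Z0 ⇒ p c Z0 Z0 ⇒ p c c Z0 ⇒ p c c c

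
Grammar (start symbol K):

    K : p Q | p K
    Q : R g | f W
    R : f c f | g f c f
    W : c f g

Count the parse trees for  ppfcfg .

2

Parse trees for ppfcfg:
  [K p [K p [Q [R f c f] g]]]
  [K p [K p [Q f [W c f g]]]]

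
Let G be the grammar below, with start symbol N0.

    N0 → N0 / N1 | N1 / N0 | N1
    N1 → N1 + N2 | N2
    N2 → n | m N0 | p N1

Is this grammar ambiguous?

Witness: n / n

Derivation 1: N0 ⇒ N0 / N1 ⇒ N1 / N1 ⇒ N2 / N1 ⇒ n / N1 ⇒ n / N2 ⇒ n / n
Derivation 2: N0 ⇒ N1 / N0 ⇒ N2 / N0 ⇒ n / N0 ⇒ n / N1 ⇒ n / N2 ⇒ n / n

Two distinct leftmost derivations for the same string.

Ambiguous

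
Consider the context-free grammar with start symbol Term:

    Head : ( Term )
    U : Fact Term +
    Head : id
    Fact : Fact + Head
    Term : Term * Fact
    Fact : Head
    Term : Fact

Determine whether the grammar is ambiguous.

Unambiguous

Only Term, Fact, Head are reachable from Term; ignoring the rest: This is a standard precedence ladder (Term over Fact over Head), with each level left-recursive on its own operator ('*' at Term, '+' at Fact). That structure is LR(1), hence unambiguous.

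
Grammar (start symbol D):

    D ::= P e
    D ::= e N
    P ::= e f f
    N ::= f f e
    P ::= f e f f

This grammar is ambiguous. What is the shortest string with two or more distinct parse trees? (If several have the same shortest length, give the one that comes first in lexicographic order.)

length 4: e f f e has 2 parse trees

Two derivations of e f f e:
  D ⇒ P e ⇒ e f f e
  D ⇒ e N ⇒ e f f e

e f f e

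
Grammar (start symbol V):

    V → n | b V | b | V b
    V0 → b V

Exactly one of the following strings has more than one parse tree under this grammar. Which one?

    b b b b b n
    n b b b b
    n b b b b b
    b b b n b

b b b n b

b b b b b n: 1 tree
n b b b b: 1 tree
n b b b b b: 1 tree
b b b n b: 4 trees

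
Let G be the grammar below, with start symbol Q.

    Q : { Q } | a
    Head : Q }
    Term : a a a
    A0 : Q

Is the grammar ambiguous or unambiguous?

(Head, Term, A0 are unreachable from Q, so their rules don't affect L(Q).) L(Q) is { openⁿ atom closeⁿ : n ≥ 0 }. The bracket depth fixes n, and the derivation is forced at every step.

Unambiguous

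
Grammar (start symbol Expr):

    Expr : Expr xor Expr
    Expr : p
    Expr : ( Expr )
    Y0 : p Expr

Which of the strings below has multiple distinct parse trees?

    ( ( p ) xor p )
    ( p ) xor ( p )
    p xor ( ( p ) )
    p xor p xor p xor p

p xor p xor p xor p

( ( p ) xor p ): 1 tree
( p ) xor ( p ): 1 tree
p xor ( ( p ) ): 1 tree
p xor p xor p xor p: 5 trees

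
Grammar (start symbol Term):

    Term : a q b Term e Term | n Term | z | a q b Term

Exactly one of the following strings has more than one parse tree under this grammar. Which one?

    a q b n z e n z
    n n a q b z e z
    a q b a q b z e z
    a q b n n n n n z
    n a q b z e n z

a q b n z e n z: 1 tree
n n a q b z e z: 1 tree
a q b a q b z e z: 2 trees
a q b n n n n n z: 1 tree
n a q b z e n z: 1 tree

a q b a q b z e z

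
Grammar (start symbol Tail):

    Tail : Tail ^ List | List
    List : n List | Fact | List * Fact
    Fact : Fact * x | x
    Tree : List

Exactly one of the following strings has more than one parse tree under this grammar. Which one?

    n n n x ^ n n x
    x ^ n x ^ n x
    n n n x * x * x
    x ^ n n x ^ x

n n n x * x * x

n n n x ^ n n x: 1 tree
x ^ n x ^ n x: 1 tree
n n n x * x * x: 19 trees
x ^ n n x ^ x: 1 tree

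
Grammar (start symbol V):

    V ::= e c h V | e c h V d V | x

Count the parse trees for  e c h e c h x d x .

Parse trees for e c h e c h x d x:
  [V e c h [V e c h [V x] d [V x]]]
  [V e c h [V e c h [V x]] d [V x]]

2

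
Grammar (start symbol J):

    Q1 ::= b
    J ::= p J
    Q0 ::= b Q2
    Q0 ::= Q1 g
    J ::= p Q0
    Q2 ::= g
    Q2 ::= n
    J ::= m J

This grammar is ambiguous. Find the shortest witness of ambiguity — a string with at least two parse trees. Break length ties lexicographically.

length 3: p b g has 2 parse trees

Two derivations of p b g:
  J ⇒ p Q0 ⇒ p b Q2 ⇒ p b g
  J ⇒ p Q0 ⇒ p Q1 g ⇒ p b g

p b g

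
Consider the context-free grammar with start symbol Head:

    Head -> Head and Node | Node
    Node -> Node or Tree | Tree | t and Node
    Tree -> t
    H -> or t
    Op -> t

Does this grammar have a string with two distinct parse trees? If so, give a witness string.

Ambiguous

Witness: t and t

Derivation 1: Head ⇒ Head and Node ⇒ Node and Node ⇒ Tree and Node ⇒ t and Node ⇒ t and Tree ⇒ t and t
Derivation 2: Head ⇒ Node ⇒ t and Node ⇒ t and Tree ⇒ t and t

Two distinct leftmost derivations for the same string.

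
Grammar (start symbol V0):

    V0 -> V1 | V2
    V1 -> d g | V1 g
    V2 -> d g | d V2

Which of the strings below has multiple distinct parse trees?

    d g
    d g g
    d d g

d g: 2 trees
d g g: 1 tree
d d g: 1 tree

d g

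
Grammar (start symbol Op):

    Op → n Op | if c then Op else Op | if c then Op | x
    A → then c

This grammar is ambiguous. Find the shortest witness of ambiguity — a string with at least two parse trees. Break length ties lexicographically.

if c then if c then x else x

length 1: no string has ≥2 trees
length 2: no string has ≥2 trees
length 3: no string has ≥2 trees
length 4: no string has ≥2 trees
length 5: no string has ≥2 trees
length 6: no string has ≥2 trees
length 7: no string has ≥2 trees
length 8: no string has ≥2 trees
length 9: if c then if c then x else x has 2 parse trees

Two derivations of if c then if c then x else x:
  Op ⇒ if c then Op else Op ⇒ if c then if c then Op else Op ⇒ if c then if c then x else Op ⇒ if c then if c then x else x
  Op ⇒ if c then Op ⇒ if c then if c then Op else Op ⇒ if c then if c then x else Op ⇒ if c then if c then x else x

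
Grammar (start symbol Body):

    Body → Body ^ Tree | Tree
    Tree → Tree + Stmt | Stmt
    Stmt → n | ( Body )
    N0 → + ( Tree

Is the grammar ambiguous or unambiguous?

Unambiguous

(N0 is unreachable from Body, so its rules don't affect L(Body).) Body → Body ^ Tree | Tree  ;  Tree → Tree + Stmt | Stmt  — a left-associative chain with Stmt at the bottom. Each string factors uniquely by precedence.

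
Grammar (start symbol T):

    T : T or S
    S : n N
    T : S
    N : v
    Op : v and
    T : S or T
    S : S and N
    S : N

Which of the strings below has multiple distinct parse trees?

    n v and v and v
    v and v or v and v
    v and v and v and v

n v and v and v: 1 tree
v and v or v and v: 2 trees
v and v and v and v: 1 tree

v and v or v and v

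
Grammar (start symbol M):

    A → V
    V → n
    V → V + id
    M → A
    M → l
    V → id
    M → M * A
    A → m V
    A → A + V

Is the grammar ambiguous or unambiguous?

Witness: id + id

Derivation 1: M ⇒ A ⇒ V ⇒ V + id ⇒ id + id
Derivation 2: M ⇒ A ⇒ A + V ⇒ V + V ⇒ id + V ⇒ id + id

Two distinct leftmost derivations for the same string.

Ambiguous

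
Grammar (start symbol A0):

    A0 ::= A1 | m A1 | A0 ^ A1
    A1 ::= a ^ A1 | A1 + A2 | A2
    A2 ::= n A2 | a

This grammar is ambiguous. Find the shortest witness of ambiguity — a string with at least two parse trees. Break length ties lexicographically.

length 1: no string has ≥2 trees
length 2: no string has ≥2 trees
length 3: a ^ a has 2 parse trees

Two derivations of a ^ a:
  A0 ⇒ A1 ⇒ a ^ A1 ⇒ a ^ A2 ⇒ a ^ a
  A0 ⇒ A0 ^ A1 ⇒ A1 ^ A1 ⇒ A2 ^ A1 ⇒ a ^ A1 ⇒ a ^ A2 ⇒ a ^ a

a ^ a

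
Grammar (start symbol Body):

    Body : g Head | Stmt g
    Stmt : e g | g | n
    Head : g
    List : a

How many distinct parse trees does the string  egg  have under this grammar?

1

Parse trees for egg:
  [Body [Stmt e g] g]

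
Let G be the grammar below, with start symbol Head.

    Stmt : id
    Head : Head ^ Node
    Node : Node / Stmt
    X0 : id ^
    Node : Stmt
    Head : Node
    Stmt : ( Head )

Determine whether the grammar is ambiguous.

Unambiguous

(X0 is unreachable from Head, so its rules don't affect L(Head).) This is a standard precedence ladder (Head over Node over Stmt), with each level left-recursive on its own operator ('^' at Head, '/' at Node). That structure is LR(1), hence unambiguous.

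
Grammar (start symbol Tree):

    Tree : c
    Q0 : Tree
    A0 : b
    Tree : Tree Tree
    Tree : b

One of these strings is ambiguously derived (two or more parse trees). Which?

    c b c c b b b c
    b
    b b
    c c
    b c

c b c c b b b c: 429 trees
b: 1 tree
b b: 1 tree
c c: 1 tree
b c: 1 tree

c b c c b b b c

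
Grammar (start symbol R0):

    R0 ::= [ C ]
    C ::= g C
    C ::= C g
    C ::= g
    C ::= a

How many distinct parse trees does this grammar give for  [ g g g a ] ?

1

Parse trees for [ g g g a ]:
  [R0 [ [C g [C g [C g [C a]]]] ]]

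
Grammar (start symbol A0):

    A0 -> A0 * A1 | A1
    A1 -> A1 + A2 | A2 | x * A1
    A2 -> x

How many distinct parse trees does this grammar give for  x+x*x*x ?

Parse trees for x+x*x*x:
  [A0 [A0 [A1 [A1 [A2 x]] + [A2 x]]] * [A1 x * [A1 [A2 x]]]]
  [A0 [A0 [A0 [A1 [A1 [A2 x]] + [A2 x]]] * [A1 [A2 x]]] * [A1 [A2 x]]]

2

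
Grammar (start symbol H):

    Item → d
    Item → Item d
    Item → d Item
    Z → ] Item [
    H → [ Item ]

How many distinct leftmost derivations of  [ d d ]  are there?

Parse trees for [ d d ]:
  [H [ [Item [Item d] d] ]]
  [H [ [Item d [Item d]] ]]

2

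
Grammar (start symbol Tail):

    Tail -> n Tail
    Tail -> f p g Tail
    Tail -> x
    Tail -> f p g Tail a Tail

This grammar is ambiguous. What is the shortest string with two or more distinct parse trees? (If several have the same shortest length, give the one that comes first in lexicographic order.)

length 1: no string has ≥2 trees
length 2: no string has ≥2 trees
length 3: no string has ≥2 trees
length 4: no string has ≥2 trees
length 5: no string has ≥2 trees
length 6: no string has ≥2 trees
length 7: no string has ≥2 trees
length 8: no string has ≥2 trees
length 9: f p g f p g x a x has 2 parse trees

Two derivations of f p g f p g x a x:
  Tail ⇒ f p g Tail ⇒ f p g f p g Tail a Tail ⇒ f p g f p g x a Tail ⇒ f p g f p g x a x
  Tail ⇒ f p g Tail a Tail ⇒ f p g f p g Tail a Tail ⇒ f p g f p g x a Tail ⇒ f p g f p g x a x

f p g f p g x a x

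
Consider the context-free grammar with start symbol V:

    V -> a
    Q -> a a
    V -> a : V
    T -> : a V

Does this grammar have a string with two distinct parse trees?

Unambiguous

(T, Q are unreachable from V, so their rules don't affect L(V).) The reachable grammar is A → atom sep A | atom. Each atom is followed by either the separator (recurse) or end-of-string (stop) — no choice point.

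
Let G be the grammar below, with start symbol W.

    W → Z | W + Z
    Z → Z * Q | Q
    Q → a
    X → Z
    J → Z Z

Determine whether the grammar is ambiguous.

Unambiguous

(X, J are unreachable from W, so their rules don't affect L(W).) This is a standard precedence ladder (W over Z over Q), with each level left-recursive on its own operator ('+' at W, '*' at Z). That structure is LR(1), hence unambiguous.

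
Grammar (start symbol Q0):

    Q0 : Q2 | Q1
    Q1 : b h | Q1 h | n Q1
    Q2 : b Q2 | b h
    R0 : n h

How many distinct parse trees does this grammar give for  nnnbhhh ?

10

Parse trees for nnnbhhh (showing first 6 of 10):
  [Q0 [Q1 [Q1 [Q1 n [Q1 n [Q1 n [Q1 b h]]]] h] h]]
  [Q0 [Q1 [Q1 n [Q1 [Q1 n [Q1 n [Q1 b h]]] h]] h]]
  [Q0 [Q1 [Q1 n [Q1 n [Q1 [Q1 n [Q1 b h]] h]]] h]]
  [Q0 [Q1 [Q1 n [Q1 n [Q1 n [Q1 [Q1 b h] h]]]] h]]
  [Q0 [Q1 n [Q1 [Q1 [Q1 n [Q1 n [Q1 b h]]] h] h]]]
  [Q0 [Q1 n [Q1 [Q1 n [Q1 [Q1 n [Q1 b h]] h]] h]]]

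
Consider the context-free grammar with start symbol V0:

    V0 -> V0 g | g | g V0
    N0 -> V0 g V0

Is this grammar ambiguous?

Ambiguous

Witness: g g

Derivation 1: V0 ⇒ V0 g ⇒ g g
Derivation 2: V0 ⇒ g V0 ⇒ g g

Two distinct leftmost derivations for the same string.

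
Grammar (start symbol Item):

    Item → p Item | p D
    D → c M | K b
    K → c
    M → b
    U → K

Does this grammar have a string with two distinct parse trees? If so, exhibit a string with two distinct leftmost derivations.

Ambiguous

Witness: p c b

Derivation 1: Item ⇒ p D ⇒ p c M ⇒ p c b
Derivation 2: Item ⇒ p D ⇒ p K b ⇒ p c b

Two distinct leftmost derivations for the same string.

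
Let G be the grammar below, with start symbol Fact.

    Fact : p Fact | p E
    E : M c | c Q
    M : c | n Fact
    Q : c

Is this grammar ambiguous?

Witness: p c c

Derivation 1: Fact ⇒ p E ⇒ p M c ⇒ p c c
Derivation 2: Fact ⇒ p E ⇒ p c Q ⇒ p c c

Two distinct leftmost derivations for the same string.

Ambiguous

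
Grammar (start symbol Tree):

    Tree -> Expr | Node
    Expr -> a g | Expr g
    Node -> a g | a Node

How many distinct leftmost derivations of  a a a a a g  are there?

Parse trees for a a a a a g:
  [Tree [Node a [Node a [Node a [Node a [Node a g]]]]]]

1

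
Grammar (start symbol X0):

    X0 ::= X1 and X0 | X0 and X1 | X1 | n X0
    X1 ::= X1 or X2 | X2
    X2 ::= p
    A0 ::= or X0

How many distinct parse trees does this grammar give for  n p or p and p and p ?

Parse trees for n p or p and p and p:
  [X0 [X0 [X0 n [X0 [X1 [X1 [X2 p]] or [X2 p]]]] and [X1 [X2 p]]] and [X1 [X2 p]]]
  [X0 [X0 n [X0 [X1 [X1 [X2 p]] or [X2 p]] and [X0 [X1 [X2 p]]]]] and [X1 [X2 p]]]
  [X0 [X0 n [X0 [X0 [X1 [X1 [X2 p]] or [X2 p]]] and [X1 [X2 p]]]] and [X1 [X2 p]]]
  [X0 n [X0 [X1 [X1 [X2 p]] or [X2 p]] and [X0 [X1 [X2 p]] and [X0 [X1 [X2 p]]]]]]
  [X0 n [X0 [X1 [X1 [X2 p]] or [X2 p]] and [X0 [X0 [X1 [X2 p]]] and [X1 [X2 p]]]]]
  [X0 n [X0 [X0 [X1 [X1 [X2 p]] or [X2 p]] and [X0 [X1 [X2 p]]]] and [X1 [X2 p]]]]
  [X0 n [X0 [X0 [X0 [X1 [X1 [X2 p]] or [X2 p]]] and [X1 [X2 p]]] and [X1 [X2 p]]]]

7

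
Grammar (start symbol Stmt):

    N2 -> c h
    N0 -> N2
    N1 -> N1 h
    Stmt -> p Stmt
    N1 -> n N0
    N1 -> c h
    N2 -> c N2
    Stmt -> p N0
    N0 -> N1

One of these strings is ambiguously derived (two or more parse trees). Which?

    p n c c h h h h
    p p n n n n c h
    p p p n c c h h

p p n n n n c h

p n c c h h h h: 1 tree
p p n n n n c h: 2 trees
p p p n c c h h: 1 tree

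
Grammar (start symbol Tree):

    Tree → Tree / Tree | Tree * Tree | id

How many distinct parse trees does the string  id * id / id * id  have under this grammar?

Parse trees for id * id / id * id:
  [Tree [Tree [Tree id] * [Tree id]] / [Tree [Tree id] * [Tree id]]]
  [Tree [Tree id] * [Tree [Tree id] / [Tree [Tree id] * [Tree id]]]]
  [Tree [Tree id] * [Tree [Tree [Tree id] / [Tree id]] * [Tree id]]]
  [Tree [Tree [Tree [Tree id] * [Tree id]] / [Tree id]] * [Tree id]]
  [Tree [Tree [Tree id] * [Tree [Tree id] / [Tree id]]] * [Tree id]]

5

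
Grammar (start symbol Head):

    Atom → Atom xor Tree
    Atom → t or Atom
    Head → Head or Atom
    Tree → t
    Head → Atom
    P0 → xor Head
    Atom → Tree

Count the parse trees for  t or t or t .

4

Parse trees for t or t or t:
  [Head [Head [Atom [Tree t]]] or [Atom t or [Atom [Tree t]]]]
  [Head [Head [Head [Atom [Tree t]]] or [Atom [Tree t]]] or [Atom [Tree t]]]
  [Head [Head [Atom t or [Atom [Tree t]]]] or [Atom [Tree t]]]
  [Head [Atom t or [Atom t or [Atom [Tree t]]]]]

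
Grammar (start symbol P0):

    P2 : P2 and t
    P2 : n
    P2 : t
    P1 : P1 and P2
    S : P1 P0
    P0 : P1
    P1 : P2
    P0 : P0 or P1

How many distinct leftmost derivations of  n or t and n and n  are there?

Parse trees for n or t and n and n:
  [P0 [P0 [P1 [P2 n]]] or [P1 [P1 [P1 [P2 t]] and [P2 n]] and [P2 n]]]

1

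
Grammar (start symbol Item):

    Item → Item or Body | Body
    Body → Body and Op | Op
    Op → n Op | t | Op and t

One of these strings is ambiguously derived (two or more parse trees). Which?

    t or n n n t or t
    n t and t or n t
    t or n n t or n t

n t and t or n t

t or n n n t or t: 1 tree
n t and t or n t: 3 trees
t or n n t or n t: 1 tree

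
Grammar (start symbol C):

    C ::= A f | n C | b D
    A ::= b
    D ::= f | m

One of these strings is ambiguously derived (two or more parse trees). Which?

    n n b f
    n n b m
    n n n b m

n n b f

n n b f: 2 trees
n n b m: 1 tree
n n n b m: 1 tree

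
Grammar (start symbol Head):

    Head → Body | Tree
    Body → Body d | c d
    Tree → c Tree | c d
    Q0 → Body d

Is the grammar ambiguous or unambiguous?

Witness: c d

Derivation 1: Head ⇒ Body ⇒ c d
Derivation 2: Head ⇒ Tree ⇒ c d

Two distinct leftmost derivations for the same string.

Ambiguous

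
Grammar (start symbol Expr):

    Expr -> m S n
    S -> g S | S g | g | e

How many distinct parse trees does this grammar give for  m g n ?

Parse trees for m g n:
  [Expr m [S g] n]

1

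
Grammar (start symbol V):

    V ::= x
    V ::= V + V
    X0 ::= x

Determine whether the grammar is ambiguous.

Ambiguous

Witness: x + x + x

Derivation 1: V ⇒ V + V ⇒ x + V ⇒ x + V + V ⇒ x + x + V ⇒ x + x + x
Derivation 2: V ⇒ V + V ⇒ V + V + V ⇒ x + V + V ⇒ x + x + V ⇒ x + x + x

Two distinct leftmost derivations for the same string.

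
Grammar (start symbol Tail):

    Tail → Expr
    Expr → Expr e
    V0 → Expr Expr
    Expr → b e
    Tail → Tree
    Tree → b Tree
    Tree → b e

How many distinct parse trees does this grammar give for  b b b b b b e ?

1

Parse trees for b b b b b b e:
  [Tail [Tree b [Tree b [Tree b [Tree b [Tree b [Tree b e]]]]]]]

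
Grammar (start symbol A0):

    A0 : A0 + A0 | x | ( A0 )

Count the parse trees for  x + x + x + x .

5

Parse trees for x + x + x + x:
  [A0 [A0 x] + [A0 [A0 x] + [A0 [A0 x] + [A0 x]]]]
  [A0 [A0 x] + [A0 [A0 [A0 x] + [A0 x]] + [A0 x]]]
  [A0 [A0 [A0 x] + [A0 x]] + [A0 [A0 x] + [A0 x]]]
  [A0 [A0 [A0 x] + [A0 [A0 x] + [A0 x]]] + [A0 x]]
  [A0 [A0 [A0 [A0 x] + [A0 x]] + [A0 x]] + [A0 x]]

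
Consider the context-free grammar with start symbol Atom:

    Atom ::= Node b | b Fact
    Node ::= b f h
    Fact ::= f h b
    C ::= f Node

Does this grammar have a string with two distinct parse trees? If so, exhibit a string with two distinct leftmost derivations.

Ambiguous

Witness: b f h b

Derivation 1: Atom ⇒ Node b ⇒ b f h b
Derivation 2: Atom ⇒ b Fact ⇒ b f h b

Two distinct leftmost derivations for the same string.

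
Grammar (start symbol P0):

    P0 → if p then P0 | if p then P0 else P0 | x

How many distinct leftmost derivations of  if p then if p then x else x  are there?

2

Parse trees for if p then if p then x else x:
  [P0 if p then [P0 if p then [P0 x] else [P0 x]]]
  [P0 if p then [P0 if p then [P0 x]] else [P0 x]]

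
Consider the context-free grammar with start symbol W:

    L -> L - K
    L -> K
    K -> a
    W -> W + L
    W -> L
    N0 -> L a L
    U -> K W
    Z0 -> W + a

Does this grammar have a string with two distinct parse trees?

Only W, L, K are reachable from W; ignoring the rest: The grammar is stratified — W handles '+' (left-recursive), L handles '-', K atoms. Each operator has a fixed associativity and precedence level, so every string has one parse.

Unambiguous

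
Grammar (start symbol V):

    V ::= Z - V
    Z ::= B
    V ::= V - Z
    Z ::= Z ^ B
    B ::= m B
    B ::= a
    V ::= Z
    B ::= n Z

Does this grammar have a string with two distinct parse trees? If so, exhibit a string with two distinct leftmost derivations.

Witness: a - a

Derivation 1: V ⇒ Z - V ⇒ B - V ⇒ a - V ⇒ a - Z ⇒ a - B ⇒ a - a
Derivation 2: V ⇒ V - Z ⇒ Z - Z ⇒ B - Z ⇒ a - Z ⇒ a - B ⇒ a - a

Two distinct leftmost derivations for the same string.

Ambiguous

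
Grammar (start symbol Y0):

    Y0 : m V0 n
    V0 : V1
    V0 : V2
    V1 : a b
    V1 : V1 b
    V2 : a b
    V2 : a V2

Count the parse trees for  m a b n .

2

Parse trees for m a b n:
  [Y0 m [V0 [V1 a b]] n]
  [Y0 m [V0 [V2 a b]] n]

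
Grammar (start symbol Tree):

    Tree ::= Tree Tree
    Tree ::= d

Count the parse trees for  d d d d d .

Parse trees for d d d d d (showing first 6 of 14):
  [Tree [Tree d] [Tree [Tree d] [Tree [Tree d] [Tree [Tree d] [Tree d]]]]]
  [Tree [Tree d] [Tree [Tree d] [Tree [Tree [Tree d] [Tree d]] [Tree d]]]]
  [Tree [Tree d] [Tree [Tree [Tree d] [Tree d]] [Tree [Tree d] [Tree d]]]]
  [Tree [Tree d] [Tree [Tree [Tree d] [Tree [Tree d] [Tree d]]] [Tree d]]]
  [Tree [Tree d] [Tree [Tree [Tree [Tree d] [Tree d]] [Tree d]] [Tree d]]]
  [Tree [Tree [Tree d] [Tree d]] [Tree [Tree d] [Tree [Tree d] [Tree d]]]]

14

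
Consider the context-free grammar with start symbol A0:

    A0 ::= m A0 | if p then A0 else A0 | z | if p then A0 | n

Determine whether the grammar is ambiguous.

Witness: if p then if p then n else n

Derivation 1: A0 ⇒ if p then A0 else A0 ⇒ if p then if p then A0 else A0 ⇒ if p then if p then n else A0 ⇒ if p then if p then n else n
Derivation 2: A0 ⇒ if p then A0 ⇒ if p then if p then A0 else A0 ⇒ if p then if p then n else A0 ⇒ if p then if p then n else n

Two distinct leftmost derivations for the same string.

Ambiguous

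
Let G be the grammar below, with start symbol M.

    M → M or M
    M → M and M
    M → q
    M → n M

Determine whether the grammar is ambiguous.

Ambiguous

Witness: n q and q

Derivation 1: M ⇒ M and M ⇒ n M and M ⇒ n q and M ⇒ n q and q
Derivation 2: M ⇒ n M ⇒ n M and M ⇒ n q and M ⇒ n q and q

Two distinct leftmost derivations for the same string.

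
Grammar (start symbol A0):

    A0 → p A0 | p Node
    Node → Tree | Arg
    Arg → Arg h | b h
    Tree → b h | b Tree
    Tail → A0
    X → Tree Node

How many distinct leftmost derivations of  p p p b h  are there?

Parse trees for p p p b h:
  [A0 p [A0 p [A0 p [Node [Tree b h]]]]]
  [A0 p [A0 p [A0 p [Node [Arg b h]]]]]

2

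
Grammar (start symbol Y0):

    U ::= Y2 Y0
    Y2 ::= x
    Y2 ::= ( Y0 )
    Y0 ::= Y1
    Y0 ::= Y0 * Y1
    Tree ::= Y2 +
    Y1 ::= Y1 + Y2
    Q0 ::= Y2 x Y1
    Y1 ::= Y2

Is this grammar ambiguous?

Unambiguous

(U, Tree, Q0 are unreachable from Y0, so their rules don't affect L(Y0).) Y0 → Y0 * Y1 | Y1  ;  Y1 → Y1 + Y2 | Y2  — a left-associative chain with Y2 at the bottom. Each string factors uniquely by precedence.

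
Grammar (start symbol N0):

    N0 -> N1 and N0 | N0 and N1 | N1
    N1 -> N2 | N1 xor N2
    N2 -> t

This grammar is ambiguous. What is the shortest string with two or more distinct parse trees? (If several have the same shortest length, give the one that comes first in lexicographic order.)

t and t

length 1: no string has ≥2 trees
length 3: t and t has 2 parse trees

Two derivations of t and t:
  N0 ⇒ N1 and N0 ⇒ N2 and N0 ⇒ t and N0 ⇒ t and N1 ⇒ t and N2 ⇒ t and t
  N0 ⇒ N0 and N1 ⇒ N1 and N1 ⇒ N2 and N1 ⇒ t and N1 ⇒ t and N2 ⇒ t and t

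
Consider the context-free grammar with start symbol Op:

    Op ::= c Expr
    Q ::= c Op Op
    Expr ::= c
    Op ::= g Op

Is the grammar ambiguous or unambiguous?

Unambiguous

Only Op, Expr are reachable from Op; ignoring the rest: The reachable rules are right-linear with at most one rule per (nonterminal, next-terminal) pair. Each input token forces the next rule, so parsing is deterministic.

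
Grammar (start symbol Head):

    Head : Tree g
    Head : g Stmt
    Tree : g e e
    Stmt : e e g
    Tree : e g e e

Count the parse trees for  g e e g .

2

Parse trees for g e e g:
  [Head [Tree g e e] g]
  [Head g [Stmt e e g]]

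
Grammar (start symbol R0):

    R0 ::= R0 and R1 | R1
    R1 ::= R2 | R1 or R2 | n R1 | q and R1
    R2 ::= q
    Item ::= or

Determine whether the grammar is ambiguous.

Witness: q and q

Derivation 1: R0 ⇒ R0 and R1 ⇒ R1 and R1 ⇒ R2 and R1 ⇒ q and R1 ⇒ q and R2 ⇒ q and q
Derivation 2: R0 ⇒ R1 ⇒ q and R1 ⇒ q and R2 ⇒ q and q

Two distinct leftmost derivations for the same string.

Ambiguous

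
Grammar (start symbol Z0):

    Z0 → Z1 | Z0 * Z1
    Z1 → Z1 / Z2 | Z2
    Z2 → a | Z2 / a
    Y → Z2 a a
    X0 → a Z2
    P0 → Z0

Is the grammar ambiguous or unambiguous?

Witness: a / a

Derivation 1: Z0 ⇒ Z1 ⇒ Z1 / Z2 ⇒ Z2 / Z2 ⇒ a / Z2 ⇒ a / a
Derivation 2: Z0 ⇒ Z1 ⇒ Z2 ⇒ Z2 / a ⇒ a / a

Two distinct leftmost derivations for the same string.

Ambiguous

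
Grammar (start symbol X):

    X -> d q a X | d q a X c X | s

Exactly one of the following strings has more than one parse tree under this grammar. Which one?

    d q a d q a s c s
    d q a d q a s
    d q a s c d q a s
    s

d q a d q a s c s: 2 trees
d q a d q a s: 1 tree
d q a s c d q a s: 1 tree
s: 1 tree

d q a d q a s c s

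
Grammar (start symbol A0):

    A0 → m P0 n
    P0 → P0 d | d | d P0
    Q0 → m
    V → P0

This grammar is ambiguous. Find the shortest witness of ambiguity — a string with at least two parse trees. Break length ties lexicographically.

length 3: no string has ≥2 trees
length 4: m d d n has 2 parse trees

Two derivations of m d d n:
  A0 ⇒ m P0 n ⇒ m P0 d n ⇒ m d d n
  A0 ⇒ m P0 n ⇒ m d P0 n ⇒ m d d n

m d d n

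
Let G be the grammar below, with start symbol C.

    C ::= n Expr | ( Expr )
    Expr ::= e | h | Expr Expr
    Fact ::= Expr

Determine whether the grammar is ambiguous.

Ambiguous

Witness: n e e e

Derivation 1: C ⇒ n Expr ⇒ n Expr Expr ⇒ n e Expr ⇒ n e Expr Expr ⇒ n e e Expr ⇒ n e e e
Derivation 2: C ⇒ n Expr ⇒ n Expr Expr ⇒ n Expr Expr Expr ⇒ n e Expr Expr ⇒ n e e Expr ⇒ n e e e

Two distinct leftmost derivations for the same string.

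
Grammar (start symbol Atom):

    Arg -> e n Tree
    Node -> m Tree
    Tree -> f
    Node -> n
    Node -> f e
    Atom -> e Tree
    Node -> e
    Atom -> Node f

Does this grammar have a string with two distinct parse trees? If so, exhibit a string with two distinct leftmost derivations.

Witness: e f

Derivation 1: Atom ⇒ e Tree ⇒ e f
Derivation 2: Atom ⇒ Node f ⇒ e f

Two distinct leftmost derivations for the same string.

Ambiguous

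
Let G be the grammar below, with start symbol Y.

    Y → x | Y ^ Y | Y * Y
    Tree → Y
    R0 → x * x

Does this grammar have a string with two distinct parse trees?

Ambiguous

Witness: x * x * x

Derivation 1: Y ⇒ Y * Y ⇒ x * Y ⇒ x * Y * Y ⇒ x * x * Y ⇒ x * x * x
Derivation 2: Y ⇒ Y * Y ⇒ Y * Y * Y ⇒ x * Y * Y ⇒ x * x * Y ⇒ x * x * x

Two distinct leftmost derivations for the same string.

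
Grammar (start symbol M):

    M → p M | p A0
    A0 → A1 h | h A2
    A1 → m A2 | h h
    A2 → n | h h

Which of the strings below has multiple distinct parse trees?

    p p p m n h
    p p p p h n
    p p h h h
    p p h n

p p p m n h: 1 tree
p p p p h n: 1 tree
p p h h h: 2 trees
p p h n: 1 tree

p p h h h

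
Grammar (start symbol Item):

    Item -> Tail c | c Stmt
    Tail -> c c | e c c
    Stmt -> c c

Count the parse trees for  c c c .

Parse trees for c c c:
  [Item [Tail c c] c]
  [Item c [Stmt c c]]

2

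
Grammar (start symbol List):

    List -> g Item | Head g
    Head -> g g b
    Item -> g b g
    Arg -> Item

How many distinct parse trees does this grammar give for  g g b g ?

2

Parse trees for g g b g:
  [List g [Item g b g]]
  [List [Head g g b] g]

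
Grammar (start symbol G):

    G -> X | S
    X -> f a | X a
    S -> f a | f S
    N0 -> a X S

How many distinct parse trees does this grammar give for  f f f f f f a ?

1

Parse trees for f f f f f f a:
  [G [S f [S f [S f [S f [S f [S f a]]]]]]]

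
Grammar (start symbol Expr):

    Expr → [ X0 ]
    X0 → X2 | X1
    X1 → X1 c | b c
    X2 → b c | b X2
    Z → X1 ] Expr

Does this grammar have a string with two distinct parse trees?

Ambiguous

Witness: [ b c ]

Derivation 1: Expr ⇒ [ X0 ] ⇒ [ X2 ] ⇒ [ b c ]
Derivation 2: Expr ⇒ [ X0 ] ⇒ [ X1 ] ⇒ [ b c ]

Two distinct leftmost derivations for the same string.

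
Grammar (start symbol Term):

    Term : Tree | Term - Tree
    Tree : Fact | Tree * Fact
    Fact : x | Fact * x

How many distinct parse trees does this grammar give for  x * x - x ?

2

Parse trees for x * x - x:
  [Term [Term [Tree [Fact [Fact x] * x]]] - [Tree [Fact x]]]
  [Term [Term [Tree [Tree [Fact x]] * [Fact x]]] - [Tree [Fact x]]]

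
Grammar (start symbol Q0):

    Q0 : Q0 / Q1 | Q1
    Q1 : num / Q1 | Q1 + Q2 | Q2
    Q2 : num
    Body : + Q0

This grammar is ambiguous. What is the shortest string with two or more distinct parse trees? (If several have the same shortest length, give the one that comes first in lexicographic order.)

num / num

length 1: no string has ≥2 trees
length 3: num / num has 2 parse trees

Two derivations of num / num:
  Q0 ⇒ Q0 / Q1 ⇒ Q1 / Q1 ⇒ Q2 / Q1 ⇒ num / Q1 ⇒ num / Q2 ⇒ num / num
  Q0 ⇒ Q1 ⇒ num / Q1 ⇒ num / Q2 ⇒ num / num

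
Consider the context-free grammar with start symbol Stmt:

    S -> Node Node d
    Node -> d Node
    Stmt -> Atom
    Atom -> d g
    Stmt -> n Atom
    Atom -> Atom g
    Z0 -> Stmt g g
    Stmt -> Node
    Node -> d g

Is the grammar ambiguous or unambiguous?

Ambiguous

Witness: d g

Derivation 1: Stmt ⇒ Atom ⇒ d g
Derivation 2: Stmt ⇒ Node ⇒ d g

Two distinct leftmost derivations for the same string.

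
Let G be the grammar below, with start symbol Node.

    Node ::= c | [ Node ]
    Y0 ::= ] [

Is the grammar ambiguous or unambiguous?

Only Node is reachable from Node; ignoring the rest: L(Node) is { openⁿ atom closeⁿ : n ≥ 0 }. The bracket depth fixes n, and the derivation is forced at every step.

Unambiguous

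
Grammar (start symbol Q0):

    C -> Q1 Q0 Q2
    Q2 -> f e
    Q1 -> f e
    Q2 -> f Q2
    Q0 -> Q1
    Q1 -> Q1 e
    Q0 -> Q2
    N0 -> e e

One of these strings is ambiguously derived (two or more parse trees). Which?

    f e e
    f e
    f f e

f e e: 1 tree
f e: 2 trees
f f e: 1 tree

f e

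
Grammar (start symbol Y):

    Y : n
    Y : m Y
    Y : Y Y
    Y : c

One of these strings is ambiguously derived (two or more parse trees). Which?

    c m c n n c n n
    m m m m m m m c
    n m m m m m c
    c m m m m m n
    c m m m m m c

c m c n n c n n

c m c n n c n n: 297 trees
m m m m m m m c: 1 tree
n m m m m m c: 1 tree
c m m m m m n: 1 tree
c m m m m m c: 1 tree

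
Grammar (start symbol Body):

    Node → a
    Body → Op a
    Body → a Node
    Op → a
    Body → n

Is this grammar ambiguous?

Witness: a a

Derivation 1: Body ⇒ Op a ⇒ a a
Derivation 2: Body ⇒ a Node ⇒ a a

Two distinct leftmost derivations for the same string.

Ambiguous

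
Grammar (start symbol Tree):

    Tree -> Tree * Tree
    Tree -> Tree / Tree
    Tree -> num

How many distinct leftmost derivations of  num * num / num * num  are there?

5

Parse trees for num * num / num * num:
  [Tree [Tree num] * [Tree [Tree [Tree num] / [Tree num]] * [Tree num]]]
  [Tree [Tree num] * [Tree [Tree num] / [Tree [Tree num] * [Tree num]]]]
  [Tree [Tree [Tree num] * [Tree [Tree num] / [Tree num]]] * [Tree num]]
  [Tree [Tree [Tree [Tree num] * [Tree num]] / [Tree num]] * [Tree num]]
  [Tree [Tree [Tree num] * [Tree num]] / [Tree [Tree num] * [Tree num]]]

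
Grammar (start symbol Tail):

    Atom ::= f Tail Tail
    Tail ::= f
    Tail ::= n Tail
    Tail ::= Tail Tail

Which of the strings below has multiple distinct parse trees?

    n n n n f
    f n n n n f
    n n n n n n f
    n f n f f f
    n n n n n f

n f n f f f

n n n n f: 1 tree
f n n n n f: 1 tree
n n n n n n f: 1 tree
n f n f f f: 23 trees
n n n n n f: 1 tree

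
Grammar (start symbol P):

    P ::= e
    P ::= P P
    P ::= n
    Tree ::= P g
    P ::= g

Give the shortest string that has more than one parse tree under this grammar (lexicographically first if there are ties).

e e e

length 1: no string has ≥2 trees
length 2: no string has ≥2 trees
length 3: e e e has 2 parse trees

Two derivations of e e e:
  P ⇒ P P ⇒ e P ⇒ e P P ⇒ e e P ⇒ e e e
  P ⇒ P P ⇒ P P P ⇒ e P P ⇒ e e P ⇒ e e e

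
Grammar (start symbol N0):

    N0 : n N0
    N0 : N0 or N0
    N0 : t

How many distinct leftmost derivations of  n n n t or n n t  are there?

Parse trees for n n n t or n n t:
  [N0 n [N0 n [N0 n [N0 [N0 t] or [N0 n [N0 n [N0 t]]]]]]]
  [N0 n [N0 n [N0 [N0 n [N0 t]] or [N0 n [N0 n [N0 t]]]]]]
  [N0 n [N0 [N0 n [N0 n [N0 t]]] or [N0 n [N0 n [N0 t]]]]]
  [N0 [N0 n [N0 n [N0 n [N0 t]]]] or [N0 n [N0 n [N0 t]]]]

4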